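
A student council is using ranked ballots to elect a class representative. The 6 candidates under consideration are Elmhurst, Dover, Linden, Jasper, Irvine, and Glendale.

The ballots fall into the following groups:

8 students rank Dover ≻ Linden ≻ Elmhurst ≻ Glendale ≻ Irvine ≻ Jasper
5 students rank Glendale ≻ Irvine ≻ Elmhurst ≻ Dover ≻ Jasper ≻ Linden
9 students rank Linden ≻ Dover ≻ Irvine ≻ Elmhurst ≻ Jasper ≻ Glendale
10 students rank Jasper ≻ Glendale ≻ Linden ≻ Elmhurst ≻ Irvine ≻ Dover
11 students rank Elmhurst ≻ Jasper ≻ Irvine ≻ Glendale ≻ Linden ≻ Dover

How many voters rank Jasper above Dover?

21

Ballots ranking Jasper above Dover: 10+11 = 21.
Ballots ranking Dover above Jasper: 8+5+9 = 22.
So 21 of 43 voters prefer Jasper to Dover.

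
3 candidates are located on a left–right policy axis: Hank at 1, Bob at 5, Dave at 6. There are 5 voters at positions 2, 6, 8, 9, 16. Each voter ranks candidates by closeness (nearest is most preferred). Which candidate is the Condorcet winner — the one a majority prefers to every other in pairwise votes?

With single-peaked preferences on a line, the Condorcet winner is the candidate closest to the median voter.
The median voter (position 8) is closest to Dave at 6.
Check: Dave vs Hank — voters closer to Dave: 4 of 5.

Dave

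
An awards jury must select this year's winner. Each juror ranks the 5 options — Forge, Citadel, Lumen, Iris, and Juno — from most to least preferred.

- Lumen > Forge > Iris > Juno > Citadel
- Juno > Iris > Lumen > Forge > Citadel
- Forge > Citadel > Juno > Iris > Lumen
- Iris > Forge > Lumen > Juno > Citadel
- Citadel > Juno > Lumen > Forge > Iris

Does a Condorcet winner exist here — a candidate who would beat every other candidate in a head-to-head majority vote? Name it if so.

No Condorcet winner

Head-to-head results (5 voters total):
Forge vs Citadel: Forge wins 4–1.
Forge vs Lumen: Lumen wins 3–2.
Forge vs Iris: Forge wins 3–2.
Forge vs Juno: Forge wins 3–2.
Citadel vs Lumen: Lumen wins 3–2.
Citadel vs Iris: Iris wins 3–2.
Citadel vs Juno: Juno wins 3–2.
Lumen vs Iris: Iris wins 3–2.
Lumen vs Juno: Juno wins 3–2.
Iris vs Juno: Juno wins 3–2.
No candidate beats all others: Forge beats Iris beats Lumen beats Forge, a majority cycle.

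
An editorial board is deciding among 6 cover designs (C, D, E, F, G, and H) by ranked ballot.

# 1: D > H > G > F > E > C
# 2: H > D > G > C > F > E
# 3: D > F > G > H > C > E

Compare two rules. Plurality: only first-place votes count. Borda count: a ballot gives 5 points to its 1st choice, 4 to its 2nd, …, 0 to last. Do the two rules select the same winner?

Yes

Plurality first-place counts: C 0, D 2, E 0, F 0, G 0, H 1 → D.
Borda totals: C 3, D 14, E 1, F 7, G 9, H 11 → D.
The two rules agree on D.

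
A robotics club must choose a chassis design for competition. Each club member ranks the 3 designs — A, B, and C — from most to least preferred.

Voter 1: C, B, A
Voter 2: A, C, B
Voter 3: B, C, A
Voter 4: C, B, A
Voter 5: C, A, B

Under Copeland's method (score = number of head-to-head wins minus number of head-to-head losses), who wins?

C

Pairwise results:
  A vs B: B wins 3–2.
  A vs C: C wins 4–1.
  B vs C: C wins 4–1.
Copeland scores (wins − losses):
  A: 0 − 2 = -2
  B: 1 − 1 = 0
  C: 2 − 0 = 2
C has the best Copeland score.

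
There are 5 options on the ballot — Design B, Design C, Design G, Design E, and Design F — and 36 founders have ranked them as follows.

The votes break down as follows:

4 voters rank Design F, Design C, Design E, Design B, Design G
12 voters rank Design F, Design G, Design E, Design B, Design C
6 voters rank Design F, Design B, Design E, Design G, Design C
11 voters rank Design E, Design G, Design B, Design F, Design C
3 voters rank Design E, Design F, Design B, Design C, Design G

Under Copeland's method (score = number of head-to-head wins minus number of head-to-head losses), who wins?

Pairwise results:
  Design B vs Design C: Design B wins 32–4.
  Design B vs Design G: Design G wins 23–13.
  Design B vs Design E: Design E wins 30–6.
  Design B vs Design F: Design F wins 25–11.
  Design C vs Design G: Design G wins 29–7.
  Design C vs Design E: Design E wins 32–4.
  Design C vs Design F: Design F wins 36–0.
  Design G vs Design E: Design E wins 24–12.
  Design G vs Design F: Design F wins 25–11.
  Design E vs Design F: Design F wins 22–14.
Copeland scores (wins − losses):
  Design B: 1 − 3 = -2
  Design C: 0 − 4 = -4
  Design G: 2 − 2 = 0
  Design E: 3 − 1 = 2
  Design F: 4 − 0 = 4
Design F has the best Copeland score.

Design F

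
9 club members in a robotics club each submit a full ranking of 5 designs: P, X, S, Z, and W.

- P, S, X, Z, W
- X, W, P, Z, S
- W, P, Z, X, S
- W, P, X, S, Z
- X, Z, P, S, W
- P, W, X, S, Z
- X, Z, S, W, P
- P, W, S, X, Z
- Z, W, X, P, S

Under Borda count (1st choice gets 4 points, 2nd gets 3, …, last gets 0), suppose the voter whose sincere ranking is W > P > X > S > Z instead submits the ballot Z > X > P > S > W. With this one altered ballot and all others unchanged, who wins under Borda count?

X

Borda totals with the altered ballot: P 22, X 23, S 10, Z 18, W 17.
The switch changes the winner from P to X.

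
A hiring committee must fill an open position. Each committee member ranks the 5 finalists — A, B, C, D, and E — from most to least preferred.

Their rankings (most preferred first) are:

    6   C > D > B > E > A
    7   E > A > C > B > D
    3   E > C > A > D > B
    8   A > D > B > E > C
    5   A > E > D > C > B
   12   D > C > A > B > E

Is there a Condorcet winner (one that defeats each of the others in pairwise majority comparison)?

No

Head-to-head results (41 voters total):
A vs B: A wins 35–6.
A vs C: C wins 21–20.
A vs D: A wins 23–18.
A vs E: A wins 25–16.
B vs C: C wins 33–8.
B vs D: D wins 34–7.
B vs E: B wins 26–15.
C vs D: D wins 25–16.
C vs E: E wins 23–18.
D vs E: D wins 26–15.
No candidate beats all others: A beats D beats C beats A, a majority cycle.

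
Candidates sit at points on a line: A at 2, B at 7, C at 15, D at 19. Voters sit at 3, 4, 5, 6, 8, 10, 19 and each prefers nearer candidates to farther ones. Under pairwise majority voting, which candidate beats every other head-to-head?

B

With single-peaked preferences on a line, the Condorcet winner is the candidate closest to the median voter.
The median voter (position 6) is closest to B at 7.
Check: B vs D — voters closer to B: 6 of 7.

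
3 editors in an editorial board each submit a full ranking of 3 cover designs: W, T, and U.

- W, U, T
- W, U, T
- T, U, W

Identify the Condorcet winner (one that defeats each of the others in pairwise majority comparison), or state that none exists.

W

Head-to-head results (3 voters total):
W vs T: W wins 2–1.
W vs U: W wins 2–1.
T vs U: U wins 2–1.
W beats each rival — T (2–1), U (2–1) — so W is the Condorcet winner.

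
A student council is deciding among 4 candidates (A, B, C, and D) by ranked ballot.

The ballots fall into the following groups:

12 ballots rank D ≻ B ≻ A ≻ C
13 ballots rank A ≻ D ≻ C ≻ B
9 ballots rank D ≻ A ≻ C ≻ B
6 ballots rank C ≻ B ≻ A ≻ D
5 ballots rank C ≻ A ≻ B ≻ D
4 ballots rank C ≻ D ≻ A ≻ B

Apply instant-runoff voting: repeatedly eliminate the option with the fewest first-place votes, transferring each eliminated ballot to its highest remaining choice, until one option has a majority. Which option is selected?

Round 1: D 21, C 15, A 13, B 0. B has the fewest and is eliminated.
Round 2: D 21, C 15, A 13. A has the fewest and is eliminated.
Round 3: D 34, C 15. D has a majority.

D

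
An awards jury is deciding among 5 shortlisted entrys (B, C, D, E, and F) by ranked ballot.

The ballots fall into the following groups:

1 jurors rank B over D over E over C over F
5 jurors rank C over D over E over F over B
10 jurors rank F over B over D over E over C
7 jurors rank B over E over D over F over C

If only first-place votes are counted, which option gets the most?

First-place vote totals:
  B: 8
  C: 5
  D: 0
  E: 0
  F: 10
F has the most first-place votes.

F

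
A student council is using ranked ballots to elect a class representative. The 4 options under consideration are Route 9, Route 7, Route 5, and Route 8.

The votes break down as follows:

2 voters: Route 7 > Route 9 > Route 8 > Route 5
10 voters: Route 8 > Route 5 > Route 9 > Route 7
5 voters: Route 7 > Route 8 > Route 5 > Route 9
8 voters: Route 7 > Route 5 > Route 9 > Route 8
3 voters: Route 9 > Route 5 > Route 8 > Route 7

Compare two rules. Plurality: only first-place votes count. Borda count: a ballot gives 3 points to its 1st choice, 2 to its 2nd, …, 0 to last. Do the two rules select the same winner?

Plurality first-place counts: Route 9 3, Route 7 15, Route 5 0, Route 8 10 → Route 7.
Borda totals: Route 9 31, Route 7 45, Route 5 47, Route 8 45 → Route 5.
The two rules disagree: plurality picks Route 7, Borda picks Route 5.

No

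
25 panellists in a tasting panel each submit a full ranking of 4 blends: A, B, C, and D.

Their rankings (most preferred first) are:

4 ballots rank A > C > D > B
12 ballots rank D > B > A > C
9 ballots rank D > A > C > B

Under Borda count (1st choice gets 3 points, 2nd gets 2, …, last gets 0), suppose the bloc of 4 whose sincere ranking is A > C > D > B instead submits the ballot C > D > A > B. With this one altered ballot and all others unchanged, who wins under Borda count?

Borda totals with the altered ballot: A 34, B 24, C 21, D 71.
The winner is unchanged: still D.

D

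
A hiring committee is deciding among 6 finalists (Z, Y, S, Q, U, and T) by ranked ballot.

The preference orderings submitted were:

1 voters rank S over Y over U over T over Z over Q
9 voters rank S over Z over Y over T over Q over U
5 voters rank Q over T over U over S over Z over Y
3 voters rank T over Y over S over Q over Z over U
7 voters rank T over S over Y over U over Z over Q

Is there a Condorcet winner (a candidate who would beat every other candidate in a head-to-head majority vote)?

Yes

Head-to-head results (25 voters total):
Z vs Y: Z wins 14–11.
Z vs S: S wins 25–0.
Z vs Q: Z wins 17–8.
Z vs U: U wins 13–12.
Z vs T: T wins 16–9.
Y vs S: S wins 22–3.
Y vs Q: Y wins 20–5.
Y vs U: Y wins 20–5.
Y vs T: T wins 15–10.
S vs Q: S wins 20–5.
S vs U: S wins 20–5.
S vs T: T wins 15–10.
Q vs U: Q wins 17–8.
Q vs T: T wins 20–5.
U vs T: T wins 24–1.
T beats each rival — Z (16–9), Y (15–10), S (15–10), Q (20–5), U (24–1) — so T is the Condorcet winner.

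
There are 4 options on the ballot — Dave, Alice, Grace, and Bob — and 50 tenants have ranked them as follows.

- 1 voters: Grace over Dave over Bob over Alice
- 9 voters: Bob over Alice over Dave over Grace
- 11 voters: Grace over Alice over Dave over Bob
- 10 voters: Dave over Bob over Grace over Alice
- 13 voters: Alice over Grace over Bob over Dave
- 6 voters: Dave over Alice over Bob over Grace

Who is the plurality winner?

Dave

First-place vote totals:
  Dave: 16
  Alice: 13
  Grace: 12
  Bob: 9
Dave has the most first-place votes.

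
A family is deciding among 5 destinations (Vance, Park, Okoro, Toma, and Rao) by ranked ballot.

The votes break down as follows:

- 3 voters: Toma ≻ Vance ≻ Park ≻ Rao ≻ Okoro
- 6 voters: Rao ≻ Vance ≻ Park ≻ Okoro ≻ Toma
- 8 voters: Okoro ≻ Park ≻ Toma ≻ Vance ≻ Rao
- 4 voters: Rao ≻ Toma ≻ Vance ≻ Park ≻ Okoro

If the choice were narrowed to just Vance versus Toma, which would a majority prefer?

Ballots ranking Vance above Toma: 6.
Ballots ranking Toma above Vance: 3+8+4 = 15.
Toma wins the head-to-head, 15–6.

Toma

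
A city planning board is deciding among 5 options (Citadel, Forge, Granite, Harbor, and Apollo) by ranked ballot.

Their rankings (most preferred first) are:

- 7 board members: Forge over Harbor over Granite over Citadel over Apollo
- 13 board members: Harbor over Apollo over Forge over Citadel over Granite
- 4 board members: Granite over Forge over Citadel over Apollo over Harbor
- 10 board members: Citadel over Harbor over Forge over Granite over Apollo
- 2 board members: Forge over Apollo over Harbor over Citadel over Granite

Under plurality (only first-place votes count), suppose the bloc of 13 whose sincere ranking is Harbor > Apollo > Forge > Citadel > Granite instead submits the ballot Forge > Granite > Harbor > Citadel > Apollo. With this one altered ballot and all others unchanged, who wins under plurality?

First-place totals with the altered ballot: Citadel 10, Forge 22, Granite 4, Harbor 0, Apollo 0.
The switch changes the winner from Harbor to Forge.

Forge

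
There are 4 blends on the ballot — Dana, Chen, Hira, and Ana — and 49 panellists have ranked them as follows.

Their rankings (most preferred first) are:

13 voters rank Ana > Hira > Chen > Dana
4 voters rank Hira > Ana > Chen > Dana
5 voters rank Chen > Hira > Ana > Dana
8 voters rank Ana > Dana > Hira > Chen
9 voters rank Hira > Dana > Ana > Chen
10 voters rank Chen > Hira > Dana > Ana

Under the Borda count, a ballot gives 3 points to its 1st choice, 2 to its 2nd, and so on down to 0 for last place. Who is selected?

Hira

Borda scores:
  Dana: 13·0 + 4·0 + 5·0 + 8·2 + 9·2 + 10·1 = 44
  Chen: 13·1 + 4·1 + 5·3 + 8·0 + 9·0 + 10·3 = 62
  Hira: 13·2 + 4·3 + 5·2 + 8·1 + 9·3 + 10·2 = 103
  Ana: 13·3 + 4·2 + 5·1 + 8·3 + 9·1 + 10·0 = 85
Hira has the highest total.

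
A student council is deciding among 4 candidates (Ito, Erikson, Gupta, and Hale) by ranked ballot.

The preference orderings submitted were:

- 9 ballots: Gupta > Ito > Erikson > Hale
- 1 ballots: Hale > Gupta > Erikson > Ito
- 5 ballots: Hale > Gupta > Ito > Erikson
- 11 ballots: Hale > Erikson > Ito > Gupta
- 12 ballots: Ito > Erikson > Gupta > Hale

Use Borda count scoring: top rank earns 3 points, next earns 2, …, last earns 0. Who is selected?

Ito

Borda scores:
  Ito: 9·2 + 0 + 5·1 + 11·1 + 12·3 = 70
  Erikson: 9·1 + 1 + 5·0 + 11·2 + 12·2 = 56
  Gupta: 9·3 + 2 + 5·2 + 11·0 + 12·1 = 51
  Hale: 9·0 + 3 + 5·3 + 11·3 + 12·0 = 51
Ito has the highest total.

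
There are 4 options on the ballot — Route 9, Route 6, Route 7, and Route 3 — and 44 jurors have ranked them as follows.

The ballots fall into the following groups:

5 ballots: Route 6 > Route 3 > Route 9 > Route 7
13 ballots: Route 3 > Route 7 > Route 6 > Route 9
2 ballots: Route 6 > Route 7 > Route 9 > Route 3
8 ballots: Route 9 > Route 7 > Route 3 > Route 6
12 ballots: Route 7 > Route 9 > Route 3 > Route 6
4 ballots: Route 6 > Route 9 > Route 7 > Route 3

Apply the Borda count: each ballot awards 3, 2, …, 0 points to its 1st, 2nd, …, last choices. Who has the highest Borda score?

Borda scores:
  Route 9: 5·1 + 13·0 + 2·1 + 8·3 + 12·2 + 4·2 = 63
  Route 6: 5·3 + 13·1 + 2·3 + 8·0 + 12·0 + 4·3 = 46
  Route 7: 5·0 + 13·2 + 2·2 + 8·2 + 12·3 + 4·1 = 86
  Route 3: 5·2 + 13·3 + 2·0 + 8·1 + 12·1 + 4·0 = 69
Route 7 has the highest total.

Route 7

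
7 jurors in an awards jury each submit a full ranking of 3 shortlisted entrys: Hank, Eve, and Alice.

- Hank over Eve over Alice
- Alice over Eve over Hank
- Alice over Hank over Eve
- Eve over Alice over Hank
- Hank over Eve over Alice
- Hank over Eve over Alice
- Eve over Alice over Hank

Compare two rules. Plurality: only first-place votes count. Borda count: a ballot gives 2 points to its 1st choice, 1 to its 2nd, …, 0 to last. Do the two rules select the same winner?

No

Plurality first-place counts: Hank 3, Eve 2, Alice 2 → Hank.
Borda totals: Hank 7, Eve 8, Alice 6 → Eve.
The two rules disagree: plurality picks Hank, Borda picks Eve.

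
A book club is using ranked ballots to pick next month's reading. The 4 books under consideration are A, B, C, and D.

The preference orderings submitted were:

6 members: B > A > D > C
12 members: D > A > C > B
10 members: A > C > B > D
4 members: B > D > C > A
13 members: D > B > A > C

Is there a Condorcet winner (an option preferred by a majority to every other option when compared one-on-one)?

Yes

Head-to-head results (45 voters total):
A vs B: B wins 23–22.
A vs C: A wins 41–4.
A vs D: D wins 29–16.
B vs C: B wins 23–22.
B vs D: D wins 25–20.
C vs D: D wins 35–10.
D beats each rival — A (29–16), B (25–20), C (35–10) — so D is the Condorcet winner.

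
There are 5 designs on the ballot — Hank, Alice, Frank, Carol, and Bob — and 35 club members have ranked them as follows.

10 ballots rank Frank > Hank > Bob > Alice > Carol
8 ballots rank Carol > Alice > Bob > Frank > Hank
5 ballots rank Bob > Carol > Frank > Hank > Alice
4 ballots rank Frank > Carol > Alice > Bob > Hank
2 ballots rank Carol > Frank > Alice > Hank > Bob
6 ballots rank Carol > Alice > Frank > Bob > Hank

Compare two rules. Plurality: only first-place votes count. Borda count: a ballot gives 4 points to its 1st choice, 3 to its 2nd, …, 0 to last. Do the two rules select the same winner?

No

Plurality first-place counts: Hank 0, Alice 0, Frank 14, Carol 16, Bob 5 → Carol.
Borda totals: Hank 37, Alice 64, Frank 92, Carol 91, Bob 66 → Frank.
The two rules disagree: plurality picks Carol, Borda picks Frank.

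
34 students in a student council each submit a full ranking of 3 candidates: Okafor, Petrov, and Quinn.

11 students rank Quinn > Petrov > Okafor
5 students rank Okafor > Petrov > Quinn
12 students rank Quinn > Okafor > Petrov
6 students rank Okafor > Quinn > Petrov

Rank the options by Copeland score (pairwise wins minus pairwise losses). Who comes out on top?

Pairwise results:
  Okafor vs Petrov: Okafor wins 23–11.
  Okafor vs Quinn: Quinn wins 23–11.
  Petrov vs Quinn: Quinn wins 29–5.
Copeland scores (wins − losses):
  Okafor: 1 − 1 = 0
  Petrov: 0 − 2 = -2
  Quinn: 2 − 0 = 2
Quinn has the best Copeland score.

Quinn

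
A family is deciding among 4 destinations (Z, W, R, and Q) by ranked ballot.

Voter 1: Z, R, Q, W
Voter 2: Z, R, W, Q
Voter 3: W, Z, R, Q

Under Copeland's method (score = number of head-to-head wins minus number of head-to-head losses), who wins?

Pairwise results:
  Z vs W: Z wins 2–1.
  Z vs R: Z wins 3–0.
  Z vs Q: Z wins 3–0.
  W vs R: R wins 2–1.
  W vs Q: W wins 2–1.
  R vs Q: R wins 3–0.
Copeland scores (wins − losses):
  Z: 3 − 0 = 3
  W: 1 − 2 = -1
  R: 2 − 1 = 1
  Q: 0 − 3 = -3
Z has the best Copeland score.

Z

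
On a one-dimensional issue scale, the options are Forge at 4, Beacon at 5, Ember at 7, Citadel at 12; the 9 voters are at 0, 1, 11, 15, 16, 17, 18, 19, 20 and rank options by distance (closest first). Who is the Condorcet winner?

With single-peaked preferences on a line, the Condorcet winner is the candidate closest to the median voter.
The median voter (position 16) is closest to Citadel at 12.
Check: Citadel vs Ember — voters closer to Citadel: 7 of 9.

Citadel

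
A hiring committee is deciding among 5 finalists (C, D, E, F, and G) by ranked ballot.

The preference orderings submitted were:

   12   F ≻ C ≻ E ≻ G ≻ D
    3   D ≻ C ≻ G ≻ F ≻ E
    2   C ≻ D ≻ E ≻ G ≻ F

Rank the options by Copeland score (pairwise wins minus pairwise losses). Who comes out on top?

F

Pairwise results:
  C vs D: C wins 14–3.
  C vs E: C wins 17–0.
  C vs F: F wins 12–5.
  C vs G: C wins 17–0.
  D vs E: E wins 12–5.
  D vs F: F wins 12–5.
  D vs G: G wins 12–5.
  E vs F: F wins 15–2.
  E vs G: E wins 14–3.
  F vs G: F wins 12–5.
Copeland scores (wins − losses):
  C: 3 − 1 = 2
  D: 0 − 4 = -4
  E: 2 − 2 = 0
  F: 4 − 0 = 4
  G: 1 − 3 = -2
F has the best Copeland score.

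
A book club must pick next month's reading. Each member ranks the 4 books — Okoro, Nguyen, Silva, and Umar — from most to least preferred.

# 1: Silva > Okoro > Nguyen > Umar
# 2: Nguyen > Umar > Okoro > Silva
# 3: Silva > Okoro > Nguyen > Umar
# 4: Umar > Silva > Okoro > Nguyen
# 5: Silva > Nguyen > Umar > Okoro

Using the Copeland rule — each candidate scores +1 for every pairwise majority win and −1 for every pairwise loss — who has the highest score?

Pairwise results:
  Okoro vs Nguyen: Okoro wins 3–2.
  Okoro vs Silva: Silva wins 4–1.
  Okoro vs Umar: Umar wins 3–2.
  Nguyen vs Silva: Silva wins 4–1.
  Nguyen vs Umar: Nguyen wins 4–1.
  Silva vs Umar: Silva wins 3–2.
Copeland scores (wins − losses):
  Okoro: 1 − 2 = -1
  Nguyen: 1 − 2 = -1
  Silva: 3 − 0 = 3
  Umar: 1 − 2 = -1
Silva has the best Copeland score.

Silva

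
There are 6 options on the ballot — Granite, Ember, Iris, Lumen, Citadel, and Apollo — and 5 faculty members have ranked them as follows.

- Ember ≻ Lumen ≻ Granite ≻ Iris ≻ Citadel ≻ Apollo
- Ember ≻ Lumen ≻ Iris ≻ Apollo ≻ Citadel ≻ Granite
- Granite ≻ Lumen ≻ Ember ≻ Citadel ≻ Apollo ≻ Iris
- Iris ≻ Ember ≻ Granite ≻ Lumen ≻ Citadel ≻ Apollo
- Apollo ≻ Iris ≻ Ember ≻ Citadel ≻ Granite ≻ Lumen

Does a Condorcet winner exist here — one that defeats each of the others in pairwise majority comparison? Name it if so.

Head-to-head results (5 voters total):
Granite vs Ember: Ember wins 4–1.
Granite vs Iris: Iris wins 3–2.
Granite vs Lumen: Granite wins 3–2.
Granite vs Citadel: Granite wins 3–2.
Granite vs Apollo: Granite wins 3–2.
Ember vs Iris: Ember wins 3–2.
Ember vs Lumen: Ember wins 4–1.
Ember vs Citadel: Ember wins 5–0.
Ember vs Apollo: Ember wins 4–1.
Iris vs Lumen: Lumen wins 3–2.
Iris vs Citadel: Iris wins 4–1.
Iris vs Apollo: Iris wins 3–2.
Lumen vs Citadel: Lumen wins 4–1.
Lumen vs Apollo: Lumen wins 4–1.
Citadel vs Apollo: Citadel wins 3–2.
Ember beats each rival — Granite (4–1), Iris (3–2), Lumen (4–1), Citadel (5–0), Apollo (4–1) — so Ember is the Condorcet winner.

Ember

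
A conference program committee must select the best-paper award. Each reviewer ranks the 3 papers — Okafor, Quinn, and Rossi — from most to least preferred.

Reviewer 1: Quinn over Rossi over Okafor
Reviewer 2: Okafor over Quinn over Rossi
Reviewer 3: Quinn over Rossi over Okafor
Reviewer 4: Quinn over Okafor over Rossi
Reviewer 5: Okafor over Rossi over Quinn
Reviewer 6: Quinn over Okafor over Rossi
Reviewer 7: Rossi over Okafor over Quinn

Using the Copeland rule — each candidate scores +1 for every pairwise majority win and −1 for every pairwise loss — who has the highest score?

Pairwise results:
  Okafor vs Quinn: Quinn wins 4–3.
  Okafor vs Rossi: Okafor wins 4–3.
  Quinn vs Rossi: Quinn wins 5–2.
Copeland scores (wins − losses):
  Okafor: 1 − 1 = 0
  Quinn: 2 − 0 = 2
  Rossi: 0 − 2 = -2
Quinn has the best Copeland score.

Quinn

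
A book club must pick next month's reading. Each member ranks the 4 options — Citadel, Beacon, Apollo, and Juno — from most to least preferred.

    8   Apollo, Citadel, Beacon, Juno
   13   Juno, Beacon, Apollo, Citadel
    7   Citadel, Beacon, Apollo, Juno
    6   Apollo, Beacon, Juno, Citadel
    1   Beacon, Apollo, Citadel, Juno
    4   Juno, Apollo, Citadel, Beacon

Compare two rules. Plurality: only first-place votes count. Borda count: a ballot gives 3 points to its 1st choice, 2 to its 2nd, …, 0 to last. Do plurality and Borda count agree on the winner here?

No

Plurality first-place counts: Citadel 7, Beacon 1, Apollo 14, Juno 17 → Juno.
Borda totals: Citadel 42, Beacon 63, Apollo 72, Juno 57 → Apollo.
The two rules disagree: plurality picks Juno, Borda picks Apollo.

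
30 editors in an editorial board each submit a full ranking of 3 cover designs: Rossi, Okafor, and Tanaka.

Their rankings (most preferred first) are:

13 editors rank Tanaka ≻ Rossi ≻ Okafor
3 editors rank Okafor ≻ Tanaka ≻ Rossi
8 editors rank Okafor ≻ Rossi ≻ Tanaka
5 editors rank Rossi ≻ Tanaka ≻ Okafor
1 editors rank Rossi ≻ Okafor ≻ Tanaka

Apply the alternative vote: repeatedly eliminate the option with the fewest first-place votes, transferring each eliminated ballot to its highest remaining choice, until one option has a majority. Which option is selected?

Round 1: Tanaka 13, Okafor 11, Rossi 6. Rossi has the fewest and is eliminated.
Round 2: Tanaka 18, Okafor 12. Tanaka has a majority.

Tanaka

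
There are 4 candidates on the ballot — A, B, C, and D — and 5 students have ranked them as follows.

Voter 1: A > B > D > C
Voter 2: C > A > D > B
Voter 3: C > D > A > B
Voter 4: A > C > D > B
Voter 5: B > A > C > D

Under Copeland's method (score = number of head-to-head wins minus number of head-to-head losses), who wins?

A

Pairwise results:
  A vs B: A wins 4–1.
  A vs C: A wins 3–2.
  A vs D: A wins 4–1.
  B vs C: C wins 3–2.
  B vs D: D wins 3–2.
  C vs D: C wins 4–1.
Copeland scores (wins − losses):
  A: 3 − 0 = 3
  B: 0 − 3 = -3
  C: 2 − 1 = 1
  D: 1 − 2 = -1
A has the best Copeland score.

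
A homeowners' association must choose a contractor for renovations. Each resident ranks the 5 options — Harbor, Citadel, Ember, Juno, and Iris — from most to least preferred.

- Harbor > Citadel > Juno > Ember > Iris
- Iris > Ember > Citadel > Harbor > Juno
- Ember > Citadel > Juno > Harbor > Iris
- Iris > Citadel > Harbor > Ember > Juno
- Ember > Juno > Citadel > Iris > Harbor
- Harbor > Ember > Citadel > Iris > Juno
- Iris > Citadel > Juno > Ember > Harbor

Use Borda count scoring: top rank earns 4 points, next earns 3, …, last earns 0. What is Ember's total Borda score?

Borda scores:
  Harbor: 4 + 1 + 1 + 2 + 0 + 4 + 0 = 12
  Citadel: 3 + 2 + 3 + 3 + 2 + 2 + 3 = 18
  Ember: 1 + 3 + 4 + 1 + 4 + 3 + 1 = 17
  Juno: 2 + 0 + 2 + 0 + 3 + 0 + 2 = 9
  Iris: 0 + 4 + 0 + 4 + 1 + 1 + 4 = 14

17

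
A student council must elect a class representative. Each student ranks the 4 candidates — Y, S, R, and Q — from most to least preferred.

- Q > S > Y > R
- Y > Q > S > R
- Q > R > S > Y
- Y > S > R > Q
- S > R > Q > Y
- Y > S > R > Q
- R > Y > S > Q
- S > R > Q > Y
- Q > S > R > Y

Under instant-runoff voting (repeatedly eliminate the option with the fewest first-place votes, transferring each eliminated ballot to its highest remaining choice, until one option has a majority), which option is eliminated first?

Round 1: Y 3, Q 3, S 2, R 1. R has the fewest and is eliminated.
Round 2: Y 4, Q 3, S 2. S has the fewest and is eliminated.
Round 3: Q 5, Y 4. Q has a majority.

R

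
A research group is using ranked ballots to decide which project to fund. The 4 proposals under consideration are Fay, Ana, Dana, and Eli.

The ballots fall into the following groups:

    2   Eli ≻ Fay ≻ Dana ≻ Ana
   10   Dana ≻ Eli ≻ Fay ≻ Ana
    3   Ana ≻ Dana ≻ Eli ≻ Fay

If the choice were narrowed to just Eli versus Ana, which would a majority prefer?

Eli

Ballots ranking Eli above Ana: 2+10 = 12.
Ballots ranking Ana above Eli: 3.
Eli wins the head-to-head, 12–3.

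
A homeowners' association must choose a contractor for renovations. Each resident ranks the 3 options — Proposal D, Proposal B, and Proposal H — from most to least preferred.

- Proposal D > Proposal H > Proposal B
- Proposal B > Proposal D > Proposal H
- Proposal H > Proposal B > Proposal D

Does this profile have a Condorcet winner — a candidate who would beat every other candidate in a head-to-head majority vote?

Head-to-head results (3 voters total):
Proposal D vs Proposal B: Proposal B wins 2–1.
Proposal D vs Proposal H: Proposal D wins 2–1.
Proposal B vs Proposal H: Proposal H wins 2–1.
No candidate beats all others: Proposal D beats Proposal H beats Proposal B beats Proposal D, a majority cycle.

No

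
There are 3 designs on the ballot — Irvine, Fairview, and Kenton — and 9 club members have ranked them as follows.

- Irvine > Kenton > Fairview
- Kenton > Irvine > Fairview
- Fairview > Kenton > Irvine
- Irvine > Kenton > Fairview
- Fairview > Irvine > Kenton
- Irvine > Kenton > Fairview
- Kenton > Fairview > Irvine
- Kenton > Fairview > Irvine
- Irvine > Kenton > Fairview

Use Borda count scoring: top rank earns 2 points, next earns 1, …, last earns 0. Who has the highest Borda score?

Kenton

Borda scores:
  Irvine: 2 + 1 + 0 + 2 + 1 + 2 + 0 + 0 + 2 = 10
  Fairview: 0 + 0 + 2 + 0 + 2 + 0 + 1 + 1 + 0 = 6
  Kenton: 1 + 2 + 1 + 1 + 0 + 1 + 2 + 2 + 1 = 11
Kenton has the highest total.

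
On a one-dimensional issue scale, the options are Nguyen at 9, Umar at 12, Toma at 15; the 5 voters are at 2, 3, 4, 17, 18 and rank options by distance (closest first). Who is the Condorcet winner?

Nguyen

With single-peaked preferences on a line, the Condorcet winner is the candidate closest to the median voter.
The median voter (position 4) is closest to Nguyen at 9.
Check: Nguyen vs Umar — voters closer to Nguyen: 3 of 5.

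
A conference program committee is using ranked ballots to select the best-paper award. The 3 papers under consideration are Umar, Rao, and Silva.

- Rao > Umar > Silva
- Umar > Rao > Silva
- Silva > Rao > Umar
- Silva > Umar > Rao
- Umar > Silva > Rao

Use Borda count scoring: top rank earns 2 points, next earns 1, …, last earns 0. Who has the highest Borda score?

Borda scores:
  Umar: 1 + 2 + 0 + 1 + 2 = 6
  Rao: 2 + 1 + 1 + 0 + 0 = 4
  Silva: 0 + 0 + 2 + 2 + 1 = 5
Umar has the highest total.

Umar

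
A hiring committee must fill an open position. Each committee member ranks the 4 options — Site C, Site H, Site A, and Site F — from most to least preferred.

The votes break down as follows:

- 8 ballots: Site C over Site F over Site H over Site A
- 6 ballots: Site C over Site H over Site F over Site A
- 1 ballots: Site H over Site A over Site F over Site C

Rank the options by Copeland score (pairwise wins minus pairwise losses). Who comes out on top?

Pairwise results:
  Site C vs Site H: Site C wins 14–1.
  Site C vs Site A: Site C wins 14–1.
  Site C vs Site F: Site C wins 14–1.
  Site H vs Site A: Site H wins 15–0.
  Site H vs Site F: Site F wins 8–7.
  Site A vs Site F: Site F wins 14–1.
Copeland scores (wins − losses):
  Site C: 3 − 0 = 3
  Site H: 1 − 2 = -1
  Site A: 0 − 3 = -3
  Site F: 2 − 1 = 1
Site C has the best Copeland score.

Site C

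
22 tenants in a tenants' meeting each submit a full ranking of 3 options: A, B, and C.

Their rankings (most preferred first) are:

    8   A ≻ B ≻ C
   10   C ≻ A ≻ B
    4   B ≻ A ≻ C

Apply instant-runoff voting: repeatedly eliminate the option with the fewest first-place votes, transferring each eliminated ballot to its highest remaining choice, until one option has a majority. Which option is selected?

A

Round 1: C 10, A 8, B 4. B has the fewest and is eliminated.
Round 2: A 12, C 10. A has a majority.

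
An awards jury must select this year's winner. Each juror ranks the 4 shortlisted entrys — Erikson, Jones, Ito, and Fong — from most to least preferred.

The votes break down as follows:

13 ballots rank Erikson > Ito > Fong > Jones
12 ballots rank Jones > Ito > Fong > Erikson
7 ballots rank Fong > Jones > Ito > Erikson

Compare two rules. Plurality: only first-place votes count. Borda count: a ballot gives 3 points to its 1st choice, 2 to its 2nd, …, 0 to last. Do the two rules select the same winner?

Plurality first-place counts: Erikson 13, Jones 12, Ito 0, Fong 7 → Erikson.
Borda totals: Erikson 39, Jones 50, Ito 57, Fong 46 → Ito.
The two rules disagree: plurality picks Erikson, Borda picks Ito.

No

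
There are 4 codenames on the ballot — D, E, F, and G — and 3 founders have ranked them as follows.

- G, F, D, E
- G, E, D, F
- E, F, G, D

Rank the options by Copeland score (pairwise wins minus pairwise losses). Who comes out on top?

G

Pairwise results:
  D vs E: E wins 2–1.
  D vs F: F wins 2–1.
  D vs G: G wins 3–0.
  E vs F: E wins 2–1.
  E vs G: G wins 2–1.
  F vs G: G wins 2–1.
Copeland scores (wins − losses):
  D: 0 − 3 = -3
  E: 2 − 1 = 1
  F: 1 − 2 = -1
  G: 3 − 0 = 3
G has the best Copeland score.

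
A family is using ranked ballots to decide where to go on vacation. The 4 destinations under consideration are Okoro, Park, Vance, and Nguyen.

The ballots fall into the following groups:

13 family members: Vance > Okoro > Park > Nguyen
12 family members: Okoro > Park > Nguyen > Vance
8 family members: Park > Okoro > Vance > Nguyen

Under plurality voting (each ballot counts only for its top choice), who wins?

First-place vote totals:
  Okoro: 12
  Park: 8
  Vance: 13
  Nguyen: 0
Vance has the most first-place votes.

Vance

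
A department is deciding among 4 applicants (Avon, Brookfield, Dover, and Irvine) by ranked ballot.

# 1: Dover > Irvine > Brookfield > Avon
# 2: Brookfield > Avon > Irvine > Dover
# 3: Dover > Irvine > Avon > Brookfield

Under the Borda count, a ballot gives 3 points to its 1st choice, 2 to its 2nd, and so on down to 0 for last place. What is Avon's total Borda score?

Borda scores:
  Avon: 0 + 2 + 1 = 3
  Brookfield: 1 + 3 + 0 = 4
  Dover: 3 + 0 + 3 = 6
  Irvine: 2 + 1 + 2 = 5

3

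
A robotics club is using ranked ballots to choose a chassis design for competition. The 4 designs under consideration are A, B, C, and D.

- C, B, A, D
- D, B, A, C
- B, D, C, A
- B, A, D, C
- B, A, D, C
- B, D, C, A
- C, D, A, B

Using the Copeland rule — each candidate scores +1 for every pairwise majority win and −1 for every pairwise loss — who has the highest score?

Pairwise results:
  A vs B: B wins 6–1.
  A vs C: C wins 4–3.
  A vs D: D wins 4–3.
  B vs C: B wins 5–2.
  B vs D: B wins 5–2.
  C vs D: D wins 5–2.
Copeland scores (wins − losses):
  A: 0 − 3 = -3
  B: 3 − 0 = 3
  C: 1 − 2 = -1
  D: 2 − 1 = 1
B has the best Copeland score.

B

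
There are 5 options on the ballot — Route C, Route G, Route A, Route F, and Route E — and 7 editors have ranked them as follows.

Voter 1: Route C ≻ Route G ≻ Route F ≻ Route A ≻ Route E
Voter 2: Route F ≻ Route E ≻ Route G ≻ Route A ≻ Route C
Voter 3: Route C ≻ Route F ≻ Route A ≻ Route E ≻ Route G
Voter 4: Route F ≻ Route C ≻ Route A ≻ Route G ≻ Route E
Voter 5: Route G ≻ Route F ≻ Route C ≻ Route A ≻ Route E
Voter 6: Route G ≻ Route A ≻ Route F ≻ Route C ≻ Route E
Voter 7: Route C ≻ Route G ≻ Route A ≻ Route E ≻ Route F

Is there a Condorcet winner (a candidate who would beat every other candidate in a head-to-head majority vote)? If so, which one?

No Condorcet winner

Head-to-head results (7 voters total):
Route C vs Route G: Route C wins 4–3.
Route C vs Route A: Route C wins 5–2.
Route C vs Route F: Route F wins 4–3.
Route C vs Route E: Route C wins 6–1.
Route G vs Route A: Route G wins 5–2.
Route G vs Route F: Route G wins 4–3.
Route G vs Route E: Route G wins 5–2.
Route A vs Route F: Route F wins 5–2.
Route A vs Route E: Route A wins 6–1.
Route F vs Route E: Route F wins 6–1.
No candidate beats all others: Route C beats Route G beats Route F beats Route C, a majority cycle.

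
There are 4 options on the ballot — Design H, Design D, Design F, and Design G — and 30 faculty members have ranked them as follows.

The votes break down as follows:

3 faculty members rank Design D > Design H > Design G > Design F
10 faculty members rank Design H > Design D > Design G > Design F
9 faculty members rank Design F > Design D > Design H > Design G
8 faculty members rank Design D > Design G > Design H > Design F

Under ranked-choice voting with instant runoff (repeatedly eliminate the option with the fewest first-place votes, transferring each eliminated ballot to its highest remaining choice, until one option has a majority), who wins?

Round 1: Design D 11, Design H 10, Design F 9, Design G 0. Design G has the fewest and is eliminated.
Round 2: Design D 11, Design H 10, Design F 9. Design F has the fewest and is eliminated.
Round 3: Design D 20, Design H 10. Design D has a majority.

Design D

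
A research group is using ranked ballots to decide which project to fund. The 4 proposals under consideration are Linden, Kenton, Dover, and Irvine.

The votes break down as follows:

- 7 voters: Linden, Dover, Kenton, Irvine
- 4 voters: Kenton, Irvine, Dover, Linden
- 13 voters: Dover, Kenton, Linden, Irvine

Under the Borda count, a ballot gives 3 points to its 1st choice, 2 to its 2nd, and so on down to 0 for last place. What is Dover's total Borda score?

Borda scores:
  Linden: 7·3 + 4·0 + 13·1 = 34
  Kenton: 7·1 + 4·3 + 13·2 = 45
  Dover: 7·2 + 4·1 + 13·3 = 57
  Irvine: 7·0 + 4·2 + 13·0 = 8

57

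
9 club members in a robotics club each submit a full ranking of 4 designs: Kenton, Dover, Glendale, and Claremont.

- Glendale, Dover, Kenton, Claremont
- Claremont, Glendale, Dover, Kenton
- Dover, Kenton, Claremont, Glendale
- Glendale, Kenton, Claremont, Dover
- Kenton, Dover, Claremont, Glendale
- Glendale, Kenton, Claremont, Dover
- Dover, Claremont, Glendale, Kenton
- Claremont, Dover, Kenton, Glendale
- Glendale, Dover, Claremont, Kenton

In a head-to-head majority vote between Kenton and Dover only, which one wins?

Dover

Ballots ranking Kenton above Dover: 3.
Ballots ranking Dover above Kenton: 6.
Dover wins the head-to-head, 6–3.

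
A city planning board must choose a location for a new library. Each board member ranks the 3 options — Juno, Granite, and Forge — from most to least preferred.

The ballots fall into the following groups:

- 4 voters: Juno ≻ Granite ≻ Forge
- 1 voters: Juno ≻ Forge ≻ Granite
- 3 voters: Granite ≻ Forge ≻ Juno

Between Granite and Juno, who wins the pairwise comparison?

Ballots ranking Granite above Juno: 3.
Ballots ranking Juno above Granite: 4+1 = 5.
Juno wins the head-to-head, 5–3.

Juno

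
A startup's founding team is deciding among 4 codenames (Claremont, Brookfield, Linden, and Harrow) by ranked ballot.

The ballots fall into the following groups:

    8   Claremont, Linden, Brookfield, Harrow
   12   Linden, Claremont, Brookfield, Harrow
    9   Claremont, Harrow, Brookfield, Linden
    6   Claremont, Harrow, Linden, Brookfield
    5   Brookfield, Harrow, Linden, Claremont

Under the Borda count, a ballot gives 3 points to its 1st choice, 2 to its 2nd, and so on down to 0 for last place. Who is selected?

Claremont

Borda scores:
  Claremont: 8·3 + 12·2 + 9·3 + 6·3 + 5·0 = 93
  Brookfield: 8·1 + 12·1 + 9·1 + 6·0 + 5·3 = 44
  Linden: 8·2 + 12·3 + 9·0 + 6·1 + 5·1 = 63
  Harrow: 8·0 + 12·0 + 9·2 + 6·2 + 5·2 = 40
Claremont has the highest total.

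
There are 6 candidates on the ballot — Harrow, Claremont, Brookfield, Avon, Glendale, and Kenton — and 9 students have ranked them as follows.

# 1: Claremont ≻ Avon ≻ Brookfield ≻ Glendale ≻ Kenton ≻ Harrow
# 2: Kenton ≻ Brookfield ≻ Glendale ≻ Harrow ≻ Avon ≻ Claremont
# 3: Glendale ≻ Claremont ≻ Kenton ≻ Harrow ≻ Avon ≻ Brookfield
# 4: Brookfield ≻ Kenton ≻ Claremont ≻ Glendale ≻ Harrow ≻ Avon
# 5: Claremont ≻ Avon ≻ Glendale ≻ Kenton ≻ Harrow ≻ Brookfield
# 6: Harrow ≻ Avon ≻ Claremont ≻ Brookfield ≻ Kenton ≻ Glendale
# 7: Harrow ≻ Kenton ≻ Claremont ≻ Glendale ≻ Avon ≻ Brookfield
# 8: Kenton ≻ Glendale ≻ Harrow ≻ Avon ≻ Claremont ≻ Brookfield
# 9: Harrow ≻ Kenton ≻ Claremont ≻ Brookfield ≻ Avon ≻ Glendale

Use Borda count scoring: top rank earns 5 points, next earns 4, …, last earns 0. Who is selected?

Borda scores:
  Harrow: 0 + 2 + 2 + 1 + 1 + 5 + 5 + 3 + 5 = 24
  Claremont: 5 + 0 + 4 + 3 + 5 + 3 + 3 + 1 + 3 = 27
  Brookfield: 3 + 4 + 0 + 5 + 0 + 2 + 0 + 0 + 2 = 16
  Avon: 4 + 1 + 1 + 0 + 4 + 4 + 1 + 2 + 1 = 18
  Glendale: 2 + 3 + 5 + 2 + 3 + 0 + 2 + 4 + 0 = 21
  Kenton: 1 + 5 + 3 + 4 + 2 + 1 + 4 + 5 + 4 = 29
Kenton has the highest total.

Kenton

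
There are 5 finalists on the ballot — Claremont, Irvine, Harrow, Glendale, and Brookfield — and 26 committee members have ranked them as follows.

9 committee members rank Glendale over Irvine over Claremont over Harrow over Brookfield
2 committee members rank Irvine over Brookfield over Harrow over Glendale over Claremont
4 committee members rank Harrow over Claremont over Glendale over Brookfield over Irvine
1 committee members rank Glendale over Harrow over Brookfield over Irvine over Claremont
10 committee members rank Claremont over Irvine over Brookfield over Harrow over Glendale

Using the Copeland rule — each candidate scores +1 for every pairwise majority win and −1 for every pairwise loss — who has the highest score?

Pairwise results:
  Claremont vs Irvine: Claremont wins 14–12.
  Claremont vs Harrow: Claremont wins 19–7.
  Claremont vs Glendale: Claremont wins 14–12.
  Claremont vs Brookfield: Claremont wins 23–3.
  Irvine vs Harrow: Irvine wins 21–5.
  Irvine vs Glendale: Glendale wins 14–12.
  Irvine vs Brookfield: Irvine wins 21–5.
  Harrow vs Glendale: Harrow wins 16–10.
  Harrow vs Brookfield: Harrow wins 14–12.
  Glendale vs Brookfield: Glendale wins 14–12.
Copeland scores (wins − losses):
  Claremont: 4 − 0 = 4
  Irvine: 2 − 2 = 0
  Harrow: 2 − 2 = 0
  Glendale: 2 − 2 = 0
  Brookfield: 0 − 4 = -4
Claremont has the best Copeland score.

Claremont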